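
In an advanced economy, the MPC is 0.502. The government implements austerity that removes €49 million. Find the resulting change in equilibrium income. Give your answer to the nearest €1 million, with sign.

−€98 million

Spending multiplier = 1/(1 − MPC) = 1/(1 − 0.502) = 1/0.498 ≈ 2.008.
ΔY = k × ΔG = (−€49 million) / 0.498 ≈ −€98 million.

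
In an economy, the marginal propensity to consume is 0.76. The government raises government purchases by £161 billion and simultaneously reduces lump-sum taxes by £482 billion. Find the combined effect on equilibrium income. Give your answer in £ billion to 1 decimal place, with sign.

+£2,197.2 billion

Expenditure multiplier = 1/(1 − MPC) = 1/(1 − 0.76) = 1/0.24 ≈ 4.167.
ΔG contributes k·ΔG = (+£161 billion) / 0.24 ≈ +£670.8 billion.
ΔT of −£482 billion changes first-round spending by −c·ΔT = +£366.32 billion, contributing k·(−c·ΔT) = (+£366.32 billion) / 0.24 ≈ +£1,526.3 billion.
Net ΔY = k(ΔG − c·ΔT) = (+£527.32 billion) / 0.24 ≈ +£2,197.2 billion.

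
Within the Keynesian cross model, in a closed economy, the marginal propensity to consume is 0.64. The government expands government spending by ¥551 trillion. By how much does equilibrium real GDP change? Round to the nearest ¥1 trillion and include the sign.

Government-spending multiplier = 1/(1 − MPC) = 1/(1 − 0.64) = 1/0.36 ≈ 2.778.
ΔY = k × ΔG = (+¥551 trillion) / 0.36 ≈ +¥1,531 trillion.

+¥1,531 trillion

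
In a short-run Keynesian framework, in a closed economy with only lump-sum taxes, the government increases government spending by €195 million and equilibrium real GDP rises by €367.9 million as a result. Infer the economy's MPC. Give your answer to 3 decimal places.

Implied spending multiplier k = ΔY/ΔG = 367.9/195 ≈ 1.8867.
Since k = 1/(1 − MPC), MPC = 1 − 1/k = 1 − ΔG/ΔY = 1 − 195/367.9 ≈ 0.470.

0.470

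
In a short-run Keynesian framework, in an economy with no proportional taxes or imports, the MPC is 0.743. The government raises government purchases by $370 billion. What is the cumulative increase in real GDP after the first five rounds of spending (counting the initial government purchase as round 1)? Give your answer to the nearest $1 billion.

Round 1 adds ΔG = $370 billion; each later round is MPC = 0.743 times the previous.
After 5 rounds: 370 + 274.91 + 204.25813 + 151.76379059 + 112.76049640837 = ΔG·(1 − c^5)/(1 − c) = 370 × (1 − 0.226435267111943)/0.257 ≈ $1,114 billion.

$1,114 billion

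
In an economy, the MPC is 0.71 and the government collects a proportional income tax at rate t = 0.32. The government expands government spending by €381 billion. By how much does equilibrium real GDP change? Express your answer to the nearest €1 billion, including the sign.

Expenditure multiplier = 1/(1 − c(1−t)) = 1/(1 − 0.71×0.68) = 1/0.5172 ≈ 1.933.
ΔY = k × ΔG = (+€381 billion) / 0.5172 ≈ +€737 billion.

+€737 billion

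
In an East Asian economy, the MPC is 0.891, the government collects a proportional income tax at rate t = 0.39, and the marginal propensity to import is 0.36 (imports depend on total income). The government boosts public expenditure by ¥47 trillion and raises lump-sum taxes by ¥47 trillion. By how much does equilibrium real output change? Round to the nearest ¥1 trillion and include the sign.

Expenditure multiplier = 1/(1 − c(1−t) + m) = 1/(1 − 0.891×0.61 + 0.36) = 1/0.81649 ≈ 1.225.
ΔG contributes k·ΔG = (+¥47 trillion) / 0.81649 ≈ +¥57.6 trillion.
ΔT of +¥47 trillion changes first-round spending by −c·ΔT = −¥41.877 trillion, contributing k·(−c·ΔT) = (−¥41.877 trillion) / 0.81649 ≈ −¥51.3 trillion.
Net ΔY = k(ΔG − c·ΔT) = (+¥5.123 trillion) / 0.81649 ≈ +¥6 trillion.

+¥6 trillion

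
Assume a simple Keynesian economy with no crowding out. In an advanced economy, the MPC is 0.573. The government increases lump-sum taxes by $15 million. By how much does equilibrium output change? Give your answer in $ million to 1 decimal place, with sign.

A lump-sum tax change of +$15 million shifts disposable income by −$15 million; first-round consumption changes by −c × ΔT = −0.573 × (+$15 million) = −$8.595 million.
Expenditure multiplier = 1/(1 − MPC) = 1/(1 − 0.573) = 1/0.427 ≈ 2.342.
The tax multiplier is −c × k ≈ −1.342, so ΔY = k × (−c·ΔT) = (−$8.595 million) / 0.427 ≈ −$20.1 million.

−$20.1 million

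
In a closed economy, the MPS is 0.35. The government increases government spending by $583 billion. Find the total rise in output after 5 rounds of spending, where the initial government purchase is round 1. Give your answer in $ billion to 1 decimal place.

MPC = 1 − MPS = 1 − 0.35 = 0.65.
Round 1 adds ΔG = $583 billion; each later round is MPC = 0.65 times the previous.
After 5 rounds: 583 + 378.95 + 246.3175 + 160.106375 + 104.06914375 = ΔG·(1 − c^5)/(1 − c) = 583 × (1 − 0.1160290625)/0.35 ≈ $1,472.4 billion.

$1,472.4 billion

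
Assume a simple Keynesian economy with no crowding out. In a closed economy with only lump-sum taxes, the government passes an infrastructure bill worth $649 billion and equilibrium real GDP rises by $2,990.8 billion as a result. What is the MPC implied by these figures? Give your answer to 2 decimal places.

Implied spending multiplier k = ΔY/ΔG = 2,990.8/649 ≈ 4.6083.
Since k = 1/(1 − MPC), MPC = 1 − 1/k = 1 − ΔG/ΔY = 1 − 649/2,990.8 ≈ 0.78.

0.78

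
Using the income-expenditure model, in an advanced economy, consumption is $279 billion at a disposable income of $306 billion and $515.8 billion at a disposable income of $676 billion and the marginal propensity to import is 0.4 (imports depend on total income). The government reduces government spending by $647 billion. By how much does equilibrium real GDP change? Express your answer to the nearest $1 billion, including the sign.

MPC = ΔC/ΔYd = (515.8 − 279)/(676 − 306) = 236.8/370 = 0.64.
Expenditure multiplier = 1/(1 − c + m) = 1/(1 − 0.64 + 0.4) = 1/0.76 ≈ 1.316.
ΔY = k × ΔG = (−$647 billion) / 0.76 ≈ −$851 billion.

−$851 billion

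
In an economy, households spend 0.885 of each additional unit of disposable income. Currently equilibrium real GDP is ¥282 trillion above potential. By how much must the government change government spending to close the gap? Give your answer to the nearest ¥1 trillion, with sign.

−¥32 trillion

Spending multiplier = 1/(1 − MPC) = 1/(1 − 0.885) = 1/0.115 ≈ 8.696.
Need ΔY = −¥282 trillion, so ΔG = ΔY/k = (−¥282 trillion) × 0.115 ≈ −¥32 trillion.
The government should cut government spending by ¥32 trillion.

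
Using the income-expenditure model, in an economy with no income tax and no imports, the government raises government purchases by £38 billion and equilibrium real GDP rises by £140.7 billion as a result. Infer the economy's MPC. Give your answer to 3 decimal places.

0.730

Implied spending multiplier k = ΔY/ΔG = 140.7/38 ≈ 3.7026.
Since k = 1/(1 − MPC), MPC = 1 − 1/k = 1 − ΔG/ΔY = 1 − 38/140.7 ≈ 0.730.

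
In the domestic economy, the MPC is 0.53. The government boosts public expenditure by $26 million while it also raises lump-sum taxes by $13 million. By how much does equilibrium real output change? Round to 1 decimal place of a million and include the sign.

Expenditure multiplier = 1/(1 − MPC) = 1/(1 − 0.53) = 1/0.47 ≈ 2.128.
ΔG contributes k·ΔG = (+$26 million) / 0.47 ≈ +$55.3 million.
ΔT of +$13 million changes first-round spending by −c·ΔT = −$6.89 million, contributing k·(−c·ΔT) = (−$6.89 million) / 0.47 ≈ −$14.7 million.
Net ΔY = k(ΔG − c·ΔT) = (+$19.11 million) / 0.47 ≈ +$40.7 million.

+$40.7 million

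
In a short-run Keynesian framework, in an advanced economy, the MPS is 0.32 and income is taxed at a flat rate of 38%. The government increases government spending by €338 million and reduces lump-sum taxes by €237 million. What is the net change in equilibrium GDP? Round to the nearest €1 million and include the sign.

+€863 million

MPC = 1 − MPS = 1 − 0.32 = 0.68.
Expenditure multiplier = 1/(1 − c(1−t)) = 1/(1 − 0.68×0.62) = 1/0.5784 ≈ 1.729.
ΔG contributes k·ΔG = (+€338 million) / 0.5784 ≈ +€584.4 million.
ΔT of −€237 million changes first-round spending by −c·ΔT = +€161.16 million, contributing k·(−c·ΔT) = (+€161.16 million) / 0.5784 ≈ +€278.6 million.
Net ΔY = k(ΔG − c·ΔT) = (+€499.16 million) / 0.5784 ≈ +€863 million.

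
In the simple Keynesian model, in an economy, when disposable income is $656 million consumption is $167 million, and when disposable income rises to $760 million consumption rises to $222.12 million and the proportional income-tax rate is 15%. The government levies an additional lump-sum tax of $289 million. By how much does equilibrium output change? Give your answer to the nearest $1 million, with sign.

−$279 million

MPC = ΔC/ΔYd = (222.12 − 167)/(760 − 656) = 55.12/104 = 0.53.
A lump-sum tax change of +$289 million shifts disposable income by −$289 million; first-round consumption changes by −c × ΔT = −0.53 × (+$289 million) = −$153.17 million.
Expenditure multiplier = 1/(1 − c(1−t)) = 1/(1 − 0.53×0.85) = 1/0.5495 ≈ 1.82.
The tax multiplier is −c × k ≈ −0.965, so ΔY = k × (−c·ΔT) = (−$153.17 million) / 0.5495 ≈ −$279 million.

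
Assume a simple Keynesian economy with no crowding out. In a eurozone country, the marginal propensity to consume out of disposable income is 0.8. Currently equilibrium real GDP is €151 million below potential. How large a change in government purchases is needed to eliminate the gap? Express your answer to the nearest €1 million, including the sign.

+€30 million

Spending multiplier = 1/(1 − MPC) = 1/(1 − 0.8) = 1/0.2 = 5.
Need ΔY = +€151 million, so ΔG = ΔY/k = (+€151 million) × 0.2 ≈ +€30 million.
The government should increase government purchases by €30 million.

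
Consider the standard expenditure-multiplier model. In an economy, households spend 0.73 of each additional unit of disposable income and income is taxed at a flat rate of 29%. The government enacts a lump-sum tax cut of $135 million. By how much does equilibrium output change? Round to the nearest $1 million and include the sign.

+$205 million

A lump-sum tax change of −$135 million shifts disposable income by +$135 million; first-round consumption changes by −c × ΔT = −0.73 × (−$135 million) = +$98.55 million.
Expenditure multiplier = 1/(1 − c(1−t)) = 1/(1 − 0.73×0.71) = 1/0.4817 ≈ 2.076.
The tax multiplier is −c × k ≈ −1.515, so ΔY = k × (−c·ΔT) = (+$98.55 million) / 0.4817 ≈ +$205 million.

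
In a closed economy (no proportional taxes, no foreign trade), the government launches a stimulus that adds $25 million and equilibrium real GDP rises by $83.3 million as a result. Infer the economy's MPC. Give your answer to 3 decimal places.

0.700

Implied spending multiplier k = ΔY/ΔG = 83.3/25 = 3.332.
Since k = 1/(1 − MPC), MPC = 1 − 1/k = 1 − ΔG/ΔY = 1 − 25/83.3 ≈ 0.700.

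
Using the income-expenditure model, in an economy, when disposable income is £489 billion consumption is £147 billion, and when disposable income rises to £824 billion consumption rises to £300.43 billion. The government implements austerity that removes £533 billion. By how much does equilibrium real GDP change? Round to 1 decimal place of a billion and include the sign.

−£983.4 billion

MPC = ΔC/ΔYd = (300.43 − 147)/(824 − 489) = 153.43/335 = 0.458.
Government-spending multiplier = 1/(1 − MPC) = 1/(1 − 0.458) = 1/0.542 ≈ 1.845.
ΔY = k × ΔG = (−£533 billion) / 0.542 ≈ −£983.4 billion.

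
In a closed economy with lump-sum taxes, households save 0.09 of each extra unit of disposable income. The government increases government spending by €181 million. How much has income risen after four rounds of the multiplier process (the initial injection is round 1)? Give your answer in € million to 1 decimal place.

MPC = 1 − MPS = 1 − 0.09 = 0.91.
Round 1 adds ΔG = €181 million; each later round is MPC = 0.91 times the previous.
After 4 rounds: 181 + 164.71 + 149.8861 + 136.396351 = ΔG·(1 − c^4)/(1 − c) = 181 × (1 − 0.68574961)/0.09 ≈ €632 million.

€632.0 million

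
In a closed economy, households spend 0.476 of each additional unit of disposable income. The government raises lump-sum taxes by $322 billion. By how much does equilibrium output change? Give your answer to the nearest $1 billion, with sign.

−$293 billion

A lump-sum tax change of +$322 billion shifts disposable income by −$322 billion; first-round consumption changes by −c × ΔT = −0.476 × (+$322 billion) = −$153.272 billion.
Expenditure multiplier = 1/(1 − MPC) = 1/(1 − 0.476) = 1/0.524 ≈ 1.908.
The tax multiplier is −c × k ≈ −0.908, so ΔY = k × (−c·ΔT) = (−$153.272 billion) / 0.524 ≈ −$293 billion.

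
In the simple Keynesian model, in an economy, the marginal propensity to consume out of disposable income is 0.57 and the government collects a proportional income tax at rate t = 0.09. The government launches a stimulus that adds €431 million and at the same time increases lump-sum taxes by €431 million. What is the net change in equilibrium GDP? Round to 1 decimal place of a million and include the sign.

+€385.1 million

Expenditure multiplier = 1/(1 − c(1−t)) = 1/(1 − 0.57×0.91) = 1/0.4813 ≈ 2.078.
ΔG contributes k·ΔG = (+€431 million) / 0.4813 ≈ +€895.5 million.
ΔT of +€431 million changes first-round spending by −c·ΔT = −€245.67 million, contributing k·(−c·ΔT) = (−€245.67 million) / 0.4813 ≈ −€510.4 million.
Net ΔY = k(ΔG − c·ΔT) = (+€185.33 million) / 0.4813 ≈ +€385.1 million.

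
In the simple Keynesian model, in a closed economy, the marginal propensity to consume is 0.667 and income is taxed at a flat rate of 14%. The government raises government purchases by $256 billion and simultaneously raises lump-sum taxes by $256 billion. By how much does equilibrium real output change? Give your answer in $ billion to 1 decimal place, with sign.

+$199.9 billion

Expenditure multiplier = 1/(1 − c(1−t)) = 1/(1 − 0.667×0.86) = 1/0.42638 ≈ 2.345.
ΔG contributes k·ΔG = (+$256 billion) / 0.42638 ≈ +$600.4 billion.
ΔT of +$256 billion changes first-round spending by −c·ΔT = −$170.752 billion, contributing k·(−c·ΔT) = (−$170.752 billion) / 0.42638 ≈ −$400.5 billion.
Net ΔY = k(ΔG − c·ΔT) = (+$85.248 billion) / 0.42638 ≈ +$199.9 billion.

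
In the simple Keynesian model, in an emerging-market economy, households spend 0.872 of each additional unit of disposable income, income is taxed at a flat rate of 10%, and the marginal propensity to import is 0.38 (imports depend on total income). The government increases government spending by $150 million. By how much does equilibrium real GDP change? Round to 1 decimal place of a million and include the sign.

Expenditure multiplier = 1/(1 − c(1−t) + m) = 1/(1 − 0.872×0.9 + 0.38) = 1/0.5952 ≈ 1.68.
ΔY = k × ΔG = (+$150 million) / 0.5952 ≈ +$252 million.

+$252.0 million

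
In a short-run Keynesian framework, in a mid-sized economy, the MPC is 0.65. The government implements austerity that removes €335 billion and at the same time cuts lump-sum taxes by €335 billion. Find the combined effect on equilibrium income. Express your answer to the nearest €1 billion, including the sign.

Expenditure multiplier = 1/(1 − MPC) = 1/(1 − 0.65) = 1/0.35 ≈ 2.857.
ΔG contributes k·ΔG = (−€335 billion) / 0.35 ≈ −€957.1 billion.
ΔT of −€335 billion changes first-round spending by −c·ΔT = +€217.75 billion, contributing k·(−c·ΔT) = (+€217.75 billion) / 0.35 ≈ +€622.1 billion.
With ΔG = ΔT and no other leakages, the balanced-budget multiplier is 1, so ΔY = ΔG = −€335 billion.

−€335 billion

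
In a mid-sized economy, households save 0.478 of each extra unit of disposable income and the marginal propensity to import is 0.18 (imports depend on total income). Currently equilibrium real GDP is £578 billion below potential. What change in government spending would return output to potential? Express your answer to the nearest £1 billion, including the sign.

+£380 billion

MPC = 1 − MPS = 1 − 0.478 = 0.522.
Spending multiplier = 1/(1 − c + m) = 1/(1 − 0.522 + 0.18) = 1/0.658 ≈ 1.52.
Need ΔY = +£578 billion, so ΔG = ΔY/k = (+£578 billion) × 0.658 ≈ +£380 billion.
The government should increase government spending by £380 billion.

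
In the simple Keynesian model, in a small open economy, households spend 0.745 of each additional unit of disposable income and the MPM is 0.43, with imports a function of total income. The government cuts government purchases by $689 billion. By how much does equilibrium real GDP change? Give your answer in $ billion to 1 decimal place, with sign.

Expenditure multiplier = 1/(1 − c + m) = 1/(1 − 0.745 + 0.43) = 1/0.685 ≈ 1.46.
ΔY = k × ΔG = (−$689 billion) / 0.685 ≈ −$1,005.8 billion.

−$1,005.8 billion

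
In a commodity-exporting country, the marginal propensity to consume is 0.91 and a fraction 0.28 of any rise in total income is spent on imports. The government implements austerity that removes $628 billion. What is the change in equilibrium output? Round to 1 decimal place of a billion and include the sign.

−$1,697.3 billion

Government-spending multiplier = 1/(1 − c + m) = 1/(1 − 0.91 + 0.28) = 1/0.37 ≈ 2.703.
ΔY = k × ΔG = (−$628 billion) / 0.37 ≈ −$1,697.3 billion.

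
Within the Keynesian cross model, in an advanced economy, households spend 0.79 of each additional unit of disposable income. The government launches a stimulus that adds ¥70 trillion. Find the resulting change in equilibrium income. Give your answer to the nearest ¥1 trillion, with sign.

Government-spending multiplier = 1/(1 − MPC) = 1/(1 − 0.79) = 1/0.21 ≈ 4.762.
ΔY = k × ΔG = (+¥70 trillion) / 0.21 ≈ +¥333 trillion.

+¥333 trillion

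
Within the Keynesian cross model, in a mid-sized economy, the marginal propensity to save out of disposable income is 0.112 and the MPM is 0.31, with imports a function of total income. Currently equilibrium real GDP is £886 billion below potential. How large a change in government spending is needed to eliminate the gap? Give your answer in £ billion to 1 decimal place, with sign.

+£373.9 billion

MPC = 1 − MPS = 1 − 0.112 = 0.888.
Spending multiplier = 1/(1 − c + m) = 1/(1 − 0.888 + 0.31) = 1/0.422 ≈ 2.37.
Need ΔY = +£886 billion, so ΔG = ΔY/k = (+£886 billion) × 0.422 ≈ +£373.9 billion.
The government should increase government spending by £373.9 billion.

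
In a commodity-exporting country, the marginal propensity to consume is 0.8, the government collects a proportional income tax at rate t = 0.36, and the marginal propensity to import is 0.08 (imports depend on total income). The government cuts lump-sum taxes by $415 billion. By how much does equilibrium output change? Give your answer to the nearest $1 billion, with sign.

A lump-sum tax change of −$415 billion shifts disposable income by +$415 billion; first-round consumption changes by −c × ΔT = −0.8 × (−$415 billion) = +$332 billion.
Expenditure multiplier = 1/(1 − c(1−t) + m) = 1/(1 − 0.8×0.64 + 0.08) = 1/0.568 ≈ 1.761.
The tax multiplier is −c × k ≈ −1.408, so ΔY = k × (−c·ΔT) = (+$332 billion) / 0.568 ≈ +$585 billion.

+$585 billion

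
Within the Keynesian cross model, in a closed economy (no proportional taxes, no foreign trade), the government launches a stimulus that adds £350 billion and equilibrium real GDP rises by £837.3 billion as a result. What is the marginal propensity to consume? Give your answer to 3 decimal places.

Implied spending multiplier k = ΔY/ΔG = 837.3/350 ≈ 2.3923.
Since k = 1/(1 − MPC), MPC = 1 − 1/k = 1 − ΔG/ΔY = 1 − 350/837.3 ≈ 0.582.

0.582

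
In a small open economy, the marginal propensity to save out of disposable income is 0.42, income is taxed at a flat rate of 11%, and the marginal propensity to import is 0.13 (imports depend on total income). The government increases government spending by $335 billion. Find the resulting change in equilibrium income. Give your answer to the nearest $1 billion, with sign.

+$546 billion

MPC = 1 − MPS = 1 − 0.42 = 0.58.
Expenditure multiplier = 1/(1 − c(1−t) + m) = 1/(1 − 0.58×0.89 + 0.13) = 1/0.6138 ≈ 1.629.
ΔY = k × ΔG = (+$335 billion) / 0.6138 ≈ +$546 billion.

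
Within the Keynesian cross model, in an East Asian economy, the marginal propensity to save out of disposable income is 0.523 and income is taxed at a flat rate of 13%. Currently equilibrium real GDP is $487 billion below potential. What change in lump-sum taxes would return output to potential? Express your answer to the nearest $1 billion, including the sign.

MPC = 1 − MPS = 1 − 0.523 = 0.477.
Spending multiplier = 1/(1 − c(1−t)) = 1/(1 − 0.477×0.87) = 1/0.58501 ≈ 1.709.
Tax multiplier = −c·k = −0.477/0.58501 ≈ −0.815. Need ΔY = +$487 billion, so ΔT = ΔY/(−c·k) = −(+$487 billion) × 0.58501 / 0.477 ≈ −$597 billion.
The government should cut lump-sum taxes by $597 billion.

−$597 billion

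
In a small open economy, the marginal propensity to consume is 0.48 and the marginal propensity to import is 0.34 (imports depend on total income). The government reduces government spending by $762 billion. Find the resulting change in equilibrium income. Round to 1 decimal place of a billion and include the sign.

Government-spending multiplier = 1/(1 − c + m) = 1/(1 − 0.48 + 0.34) = 1/0.86 ≈ 1.163.
ΔY = k × ΔG = (−$762 billion) / 0.86 ≈ −$886 billion.

−$886.0 billion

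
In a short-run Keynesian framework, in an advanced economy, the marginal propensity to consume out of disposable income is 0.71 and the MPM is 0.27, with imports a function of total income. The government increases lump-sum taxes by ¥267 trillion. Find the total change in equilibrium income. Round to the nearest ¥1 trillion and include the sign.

A lump-sum tax change of +¥267 trillion shifts disposable income by −¥267 trillion; first-round consumption changes by −c × ΔT = −0.71 × (+¥267 trillion) = −¥189.57 trillion.
Expenditure multiplier = 1/(1 − c + m) = 1/(1 − 0.71 + 0.27) = 1/0.56 ≈ 1.786.
The tax multiplier is −c × k ≈ −1.268, so ΔY = k × (−c·ΔT) = (−¥189.57 trillion) / 0.56 ≈ −¥339 trillion.

−¥339 trillion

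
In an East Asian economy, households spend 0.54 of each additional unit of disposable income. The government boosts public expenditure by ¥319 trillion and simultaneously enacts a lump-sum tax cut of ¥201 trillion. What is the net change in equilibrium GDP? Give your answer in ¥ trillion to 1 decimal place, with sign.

Expenditure multiplier = 1/(1 − MPC) = 1/(1 − 0.54) = 1/0.46 ≈ 2.174.
ΔG contributes k·ΔG = (+¥319 trillion) / 0.46 ≈ +¥693.5 trillion.
ΔT of −¥201 trillion changes first-round spending by −c·ΔT = +¥108.54 trillion, contributing k·(−c·ΔT) = (+¥108.54 trillion) / 0.46 ≈ +¥236 trillion.
Net ΔY = k(ΔG − c·ΔT) = (+¥427.54 trillion) / 0.46 ≈ +¥929.4 trillion.

+¥929.4 trillion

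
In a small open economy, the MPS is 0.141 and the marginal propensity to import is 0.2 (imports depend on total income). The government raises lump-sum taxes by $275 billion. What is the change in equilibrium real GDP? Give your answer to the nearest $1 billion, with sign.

MPC = 1 − MPS = 1 − 0.141 = 0.859.
A lump-sum tax change of +$275 billion shifts disposable income by −$275 billion; first-round consumption changes by −c × ΔT = −0.859 × (+$275 billion) = −$236.225 billion.
Expenditure multiplier = 1/(1 − c + m) = 1/(1 − 0.859 + 0.2) = 1/0.341 ≈ 2.933.
The tax multiplier is −c × k ≈ −2.519, so ΔY = k × (−c·ΔT) = (−$236.225 billion) / 0.341 ≈ −$693 billion.

−$693 billion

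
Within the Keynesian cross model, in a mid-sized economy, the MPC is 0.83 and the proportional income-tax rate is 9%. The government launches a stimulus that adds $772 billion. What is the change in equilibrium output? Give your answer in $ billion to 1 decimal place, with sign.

Spending multiplier = 1/(1 − c(1−t)) = 1/(1 − 0.83×0.91) = 1/0.2447 ≈ 4.087.
ΔY = k × ΔG = (+$772 billion) / 0.2447 ≈ +$3,154.9 billion.

+$3,154.9 billion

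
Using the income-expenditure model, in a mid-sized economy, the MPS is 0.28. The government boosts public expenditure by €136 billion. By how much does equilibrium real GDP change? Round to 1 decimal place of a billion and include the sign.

+€485.7 billion

MPC = 1 − MPS = 1 − 0.28 = 0.72.
Government-spending multiplier = 1/(1 − MPC) = 1/(1 − 0.72) = 1/0.28 ≈ 3.571.
ΔY = k × ΔG = (+€136 billion) / 0.28 ≈ +€485.7 billion.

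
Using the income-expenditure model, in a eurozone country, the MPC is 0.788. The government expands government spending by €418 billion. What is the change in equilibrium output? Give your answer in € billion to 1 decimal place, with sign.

+€1,971.7 billion

Government-spending multiplier = 1/(1 − MPC) = 1/(1 − 0.788) = 1/0.212 ≈ 4.717.
ΔY = k × ΔG = (+€418 billion) / 0.212 ≈ +€1,971.7 billion.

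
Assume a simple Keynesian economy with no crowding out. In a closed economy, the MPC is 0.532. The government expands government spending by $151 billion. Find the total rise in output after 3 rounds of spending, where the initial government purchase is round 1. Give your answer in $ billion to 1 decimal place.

Round 1 adds ΔG = $151 billion; each later round is MPC = 0.532 times the previous.
After 3 rounds: 151 + 80.332 + 42.736624 = ΔG·(1 − c^3)/(1 − c) = 151 × (1 − 0.150568768)/0.468 ≈ $274.1 billion.

$274.1 billion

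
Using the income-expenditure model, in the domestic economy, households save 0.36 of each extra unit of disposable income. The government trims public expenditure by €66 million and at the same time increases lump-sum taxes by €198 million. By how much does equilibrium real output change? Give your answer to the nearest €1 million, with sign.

−€535 million

MPC = 1 − MPS = 1 − 0.36 = 0.64.
Expenditure multiplier = 1/(1 − MPC) = 1/(1 − 0.64) = 1/0.36 ≈ 2.778.
ΔG contributes k·ΔG = (−€66 million) / 0.36 ≈ −€183.3 million.
ΔT of +€198 million changes first-round spending by −c·ΔT = −€126.72 million, contributing k·(−c·ΔT) = (−€126.72 million) / 0.36 = −€352 million.
Net ΔY = k(ΔG − c·ΔT) = (−€192.72 million) / 0.36 ≈ −€535 million.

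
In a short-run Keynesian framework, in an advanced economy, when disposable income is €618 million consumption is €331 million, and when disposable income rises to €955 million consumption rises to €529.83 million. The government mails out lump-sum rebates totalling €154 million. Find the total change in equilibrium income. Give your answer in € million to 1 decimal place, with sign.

+€221.6 million

MPC = ΔC/ΔYd = (529.83 − 331)/(955 − 618) = 198.83/337 = 0.59.
A lump-sum tax change of −€154 million shifts disposable income by +€154 million; first-round consumption changes by −c × ΔT = −0.59 × (−€154 million) = +€90.86 million.
Expenditure multiplier = 1/(1 − MPC) = 1/(1 − 0.59) = 1/0.41 ≈ 2.439.
The tax multiplier is −c × k ≈ −1.439, so ΔY = k × (−c·ΔT) = (+€90.86 million) / 0.41 ≈ +€221.6 million.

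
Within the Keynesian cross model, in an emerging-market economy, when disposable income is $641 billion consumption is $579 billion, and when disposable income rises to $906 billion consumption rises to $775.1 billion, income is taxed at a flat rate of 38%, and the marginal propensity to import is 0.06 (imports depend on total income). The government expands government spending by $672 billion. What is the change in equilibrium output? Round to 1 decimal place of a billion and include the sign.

+$1,117.8 billion

MPC = ΔC/ΔYd = (775.1 − 579)/(906 − 641) = 196.1/265 = 0.74.
Government-spending multiplier = 1/(1 − c(1−t) + m) = 1/(1 − 0.74×0.62 + 0.06) = 1/0.6012 ≈ 1.663.
ΔY = k × ΔG = (+$672 billion) / 0.6012 ≈ +$1,117.8 billion.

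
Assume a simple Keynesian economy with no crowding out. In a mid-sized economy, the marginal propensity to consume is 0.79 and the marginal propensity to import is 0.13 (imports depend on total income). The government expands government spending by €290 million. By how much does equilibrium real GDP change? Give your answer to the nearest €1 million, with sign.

+€853 million

Government-spending multiplier = 1/(1 − c + m) = 1/(1 − 0.79 + 0.13) = 1/0.34 ≈ 2.941.
ΔY = k × ΔG = (+€290 million) / 0.34 ≈ +€853 million.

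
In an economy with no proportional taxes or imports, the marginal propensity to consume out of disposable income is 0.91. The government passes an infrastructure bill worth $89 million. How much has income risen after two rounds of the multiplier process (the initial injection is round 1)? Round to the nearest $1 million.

$170 million

Round 1 adds ΔG = $89 million; each later round is MPC = 0.91 times the previous.
After 2 rounds: 89 + 80.99 = ΔG·(1 − c^2)/(1 − c) = 89 × (1 − 0.8281)/0.09 ≈ $170 million.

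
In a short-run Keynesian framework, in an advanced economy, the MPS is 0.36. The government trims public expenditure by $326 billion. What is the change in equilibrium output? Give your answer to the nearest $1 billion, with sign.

−$906 billion

MPC = 1 − MPS = 1 − 0.36 = 0.64.
Spending multiplier = 1/(1 − MPC) = 1/(1 − 0.64) = 1/0.36 ≈ 2.778.
ΔY = k × ΔG = (−$326 billion) / 0.36 ≈ −$906 billion.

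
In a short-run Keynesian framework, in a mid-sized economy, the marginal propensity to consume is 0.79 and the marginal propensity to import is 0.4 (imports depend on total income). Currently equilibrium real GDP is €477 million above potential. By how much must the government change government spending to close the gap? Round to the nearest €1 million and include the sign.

−€291 million

Spending multiplier = 1/(1 − c + m) = 1/(1 − 0.79 + 0.4) = 1/0.61 ≈ 1.639.
Need ΔY = −€477 million, so ΔG = ΔY/k = (−€477 million) × 0.61 ≈ −€291 million.
The government should cut government spending by €291 million.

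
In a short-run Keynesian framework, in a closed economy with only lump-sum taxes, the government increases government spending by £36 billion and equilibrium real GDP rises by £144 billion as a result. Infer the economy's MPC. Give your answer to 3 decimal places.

Implied spending multiplier k = ΔY/ΔG = 144/36 = 4.
Since k = 1/(1 − MPC), MPC = 1 − 1/k = 1 − ΔG/ΔY = 1 − 36/144 = 0.750.

0.750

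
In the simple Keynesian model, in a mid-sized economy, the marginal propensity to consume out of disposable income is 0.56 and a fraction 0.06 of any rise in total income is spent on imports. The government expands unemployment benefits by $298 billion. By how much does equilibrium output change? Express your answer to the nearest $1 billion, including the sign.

+$334 billion

The transfer change shifts disposable income by +$298 billion, so first-round consumption changes by c·ΔTR = 0.56 × (+$298 billion) = +$166.88 billion.
Expenditure multiplier = 1/(1 − c + m) = 1/(1 − 0.56 + 0.06) = 1/0.5 = 2.
The transfer multiplier is c × k = 1.12, so ΔY = k × (c·ΔTR) = (+$166.88 billion) / 0.5 ≈ +$334 billion.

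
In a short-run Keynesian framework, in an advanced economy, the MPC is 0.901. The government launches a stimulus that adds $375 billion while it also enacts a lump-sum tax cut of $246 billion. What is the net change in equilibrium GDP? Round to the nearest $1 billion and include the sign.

Expenditure multiplier = 1/(1 − MPC) = 1/(1 − 0.901) = 1/0.099 ≈ 10.101.
ΔG contributes k·ΔG = (+$375 billion) / 0.099 ≈ +$3,787.9 billion.
ΔT of −$246 billion changes first-round spending by −c·ΔT = +$221.646 billion, contributing k·(−c·ΔT) = (+$221.646 billion) / 0.099 ≈ +$2,238.8 billion.
Net ΔY = k(ΔG − c·ΔT) = (+$596.646 billion) / 0.099 ≈ +$6,027 billion.

+$6,027 billion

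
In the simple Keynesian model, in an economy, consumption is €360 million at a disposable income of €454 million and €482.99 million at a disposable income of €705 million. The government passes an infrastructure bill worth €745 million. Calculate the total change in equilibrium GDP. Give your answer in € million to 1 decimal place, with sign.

+€1,460.8 million

MPC = ΔC/ΔYd = (482.99 − 360)/(705 − 454) = 122.99/251 = 0.49.
Expenditure multiplier = 1/(1 − MPC) = 1/(1 − 0.49) = 1/0.51 ≈ 1.961.
ΔY = k × ΔG = (+€745 million) / 0.51 ≈ +€1,460.8 million.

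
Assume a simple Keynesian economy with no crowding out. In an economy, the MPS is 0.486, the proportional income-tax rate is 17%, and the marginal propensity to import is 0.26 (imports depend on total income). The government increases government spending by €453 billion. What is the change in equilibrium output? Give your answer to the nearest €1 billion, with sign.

MPC = 1 − MPS = 1 − 0.486 = 0.514.
Government-spending multiplier = 1/(1 − c(1−t) + m) = 1/(1 − 0.514×0.83 + 0.26) = 1/0.83338 ≈ 1.2.
ΔY = k × ΔG = (+€453 billion) / 0.83338 ≈ +€544 billion.

+€544 billion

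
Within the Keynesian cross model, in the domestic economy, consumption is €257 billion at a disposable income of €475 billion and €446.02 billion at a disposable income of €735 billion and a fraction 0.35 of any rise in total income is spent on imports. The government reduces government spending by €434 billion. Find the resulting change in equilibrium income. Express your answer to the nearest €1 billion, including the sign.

−€697 billion

MPC = ΔC/ΔYd = (446.02 − 257)/(735 − 475) = 189.02/260 = 0.727.
Expenditure multiplier = 1/(1 − c + m) = 1/(1 − 0.727 + 0.35) = 1/0.623 ≈ 1.605.
ΔY = k × ΔG = (−€434 billion) / 0.623 ≈ −€697 billion.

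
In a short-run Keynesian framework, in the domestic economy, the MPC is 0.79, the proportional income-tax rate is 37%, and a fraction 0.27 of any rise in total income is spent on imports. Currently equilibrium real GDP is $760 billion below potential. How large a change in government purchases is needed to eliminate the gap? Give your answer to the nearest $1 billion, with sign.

Spending multiplier = 1/(1 − c(1−t) + m) = 1/(1 − 0.79×0.63 + 0.27) = 1/0.7723 ≈ 1.295.
Need ΔY = +$760 billion, so ΔG = ΔY/k = (+$760 billion) × 0.7723 ≈ +$587 billion.
The government should increase government purchases by $587 billion.

+$587 billion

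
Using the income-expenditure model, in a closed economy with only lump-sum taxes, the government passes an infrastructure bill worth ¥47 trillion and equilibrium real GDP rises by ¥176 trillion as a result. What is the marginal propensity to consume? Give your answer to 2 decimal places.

Implied spending multiplier k = ΔY/ΔG = 176/47 ≈ 3.7447.
Since k = 1/(1 − MPC), MPC = 1 − 1/k = 1 − ΔG/ΔY = 1 − 47/176 ≈ 0.73.

0.73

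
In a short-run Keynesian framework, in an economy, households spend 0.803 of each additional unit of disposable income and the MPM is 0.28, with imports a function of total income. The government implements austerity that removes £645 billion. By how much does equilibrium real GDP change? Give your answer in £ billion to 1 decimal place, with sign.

Government-spending multiplier = 1/(1 − c + m) = 1/(1 − 0.803 + 0.28) = 1/0.477 ≈ 2.096.
ΔY = k × ΔG = (−£645 billion) / 0.477 ≈ −£1,352.2 billion.

−£1,352.2 billion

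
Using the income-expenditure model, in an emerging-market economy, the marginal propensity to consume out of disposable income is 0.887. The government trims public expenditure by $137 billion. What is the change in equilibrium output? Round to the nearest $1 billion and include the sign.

−$1,212 billion

Government-spending multiplier = 1/(1 − MPC) = 1/(1 − 0.887) = 1/0.113 ≈ 8.85.
ΔY = k × ΔG = (−$137 billion) / 0.113 ≈ −$1,212 billion.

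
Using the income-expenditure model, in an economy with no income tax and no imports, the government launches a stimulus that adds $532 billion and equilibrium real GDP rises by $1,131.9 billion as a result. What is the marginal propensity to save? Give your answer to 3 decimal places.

Implied spending multiplier k = ΔY/ΔG = 1,131.9/532 ≈ 2.1276.
Since k = 1/(1 − MPC), MPC = 1 − 1/k = 1 − ΔG/ΔY = 1 − 532/1,131.9 ≈ 0.530.
MPS = 1 − MPC = 0.470.

0.470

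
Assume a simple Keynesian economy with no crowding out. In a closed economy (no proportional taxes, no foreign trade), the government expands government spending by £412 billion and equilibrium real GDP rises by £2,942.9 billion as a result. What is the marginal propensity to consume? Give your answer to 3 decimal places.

Implied spending multiplier k = ΔY/ΔG = 2,942.9/412 ≈ 7.143.
Since k = 1/(1 − MPC), MPC = 1 − 1/k = 1 − ΔG/ΔY = 1 − 412/2,942.9 ≈ 0.860.

0.860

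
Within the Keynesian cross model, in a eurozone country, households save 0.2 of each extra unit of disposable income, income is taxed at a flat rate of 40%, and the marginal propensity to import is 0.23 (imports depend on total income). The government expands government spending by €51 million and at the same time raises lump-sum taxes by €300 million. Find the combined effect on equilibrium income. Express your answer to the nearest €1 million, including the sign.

−€252 million

MPC = 1 − MPS = 1 − 0.2 = 0.8.
Expenditure multiplier = 1/(1 − c(1−t) + m) = 1/(1 − 0.8×0.6 + 0.23) = 1/0.75 ≈ 1.333.
ΔG contributes k·ΔG = (+€51 million) / 0.75 = +€68 million.
ΔT of +€300 million changes first-round spending by −c·ΔT = −€240 million, contributing k·(−c·ΔT) = (−€240 million) / 0.75 = −€320 million.
Net ΔY = k(ΔG − c·ΔT) = (−€189 million) / 0.75 = −€252 million.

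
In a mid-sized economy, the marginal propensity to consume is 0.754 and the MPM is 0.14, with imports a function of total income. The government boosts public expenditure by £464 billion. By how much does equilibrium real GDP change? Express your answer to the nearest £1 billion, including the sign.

+£1,202 billion

Government-spending multiplier = 1/(1 − c + m) = 1/(1 − 0.754 + 0.14) = 1/0.386 ≈ 2.591.
ΔY = k × ΔG = (+£464 billion) / 0.386 ≈ +£1,202 billion.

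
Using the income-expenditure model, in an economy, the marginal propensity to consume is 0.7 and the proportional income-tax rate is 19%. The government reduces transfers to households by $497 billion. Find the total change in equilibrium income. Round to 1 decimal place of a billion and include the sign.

The transfer change shifts disposable income by −$497 billion, so first-round consumption changes by c·ΔTR = 0.7 × (−$497 billion) = −$347.9 billion.
Expenditure multiplier = 1/(1 − c(1−t)) = 1/(1 − 0.7×0.81) = 1/0.433 ≈ 2.309.
The transfer multiplier is c × k ≈ 1.617, so ΔY = k × (c·ΔTR) = (−$347.9 billion) / 0.433 ≈ −$803.5 billion.

−$803.5 billion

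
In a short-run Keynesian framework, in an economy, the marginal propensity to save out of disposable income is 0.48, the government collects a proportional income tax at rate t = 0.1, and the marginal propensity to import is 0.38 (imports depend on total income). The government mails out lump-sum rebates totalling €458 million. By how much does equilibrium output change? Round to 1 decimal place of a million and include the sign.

MPC = 1 − MPS = 1 − 0.48 = 0.52.
A lump-sum tax change of −€458 million shifts disposable income by +€458 million; first-round consumption changes by −c × ΔT = −0.52 × (−€458 million) = +€238.16 million.
Expenditure multiplier = 1/(1 − c(1−t) + m) = 1/(1 − 0.52×0.9 + 0.38) = 1/0.912 ≈ 1.096.
The tax multiplier is −c × k ≈ −0.57, so ΔY = k × (−c·ΔT) = (+€238.16 million) / 0.912 ≈ +€261.1 million.

+€261.1 million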